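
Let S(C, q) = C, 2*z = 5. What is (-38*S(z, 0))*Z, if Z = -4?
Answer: 380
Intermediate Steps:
z = 5/2 (z = (1/2)*5 = 5/2 ≈ 2.5000)
(-38*S(z, 0))*Z = -38*5/2*(-4) = -95*(-4) = 380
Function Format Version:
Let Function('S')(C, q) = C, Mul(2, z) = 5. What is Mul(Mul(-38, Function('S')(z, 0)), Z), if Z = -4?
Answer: 380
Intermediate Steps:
z = Rational(5, 2) (z = Mul(Rational(1, 2), 5) = Rational(5, 2) ≈ 2.5000)
Mul(Mul(-38, Function('S')(z, 0)), Z) = Mul(Mul(-38, Rational(5, 2)), -4) = Mul(-95, -4) = 380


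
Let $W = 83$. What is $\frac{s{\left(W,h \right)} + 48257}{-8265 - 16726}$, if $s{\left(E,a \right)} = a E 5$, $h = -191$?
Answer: $\frac{31008}{24991} \approx 1.2408$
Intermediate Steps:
$s{\left(E,a \right)} = 5 E a$ ($s{\left(E,a \right)} = E a 5 = 5 E a$)
$\frac{s{\left(W,h \right)} + 48257}{-8265 - 16726} = \frac{5 \cdot 83 \left(-191\right) + 48257}{-8265 - 16726} = \frac{-79265 + 48257}{-24991} = \left(-31008\right) \left(- \frac{1}{24991}\right) = \frac{31008}{24991}$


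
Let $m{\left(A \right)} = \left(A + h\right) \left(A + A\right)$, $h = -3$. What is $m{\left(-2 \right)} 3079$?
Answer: $61580$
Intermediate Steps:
$m{\left(A \right)} = 2 A \left(-3 + A\right)$ ($m{\left(A \right)} = \left(A - 3\right) \left(A + A\right) = \left(-3 + A\right) 2 A = 2 A \left(-3 + A\right)$)
$m{\left(-2 \right)} 3079 = 2 \left(-2\right) \left(-3 - 2\right) 3079 = 2 \left(-2\right) \left(-5\right) 3079 = 20 \cdot 3079 = 61580$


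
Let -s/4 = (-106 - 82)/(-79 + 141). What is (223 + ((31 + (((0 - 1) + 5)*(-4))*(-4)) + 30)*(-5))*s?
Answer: -151152/31 ≈ -4875.9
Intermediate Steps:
s = 376/31 (s = -4*(-106 - 82)/(-79 + 141) = -(-752)/62 = -4*(-94/31) = 376/31 ≈ 12.129)
(223 + ((31 + (((0 - 1) + 5)*(-4))*(-4)) + 30)*(-5))*s = (223 + ((31 + (((0 - 1) + 5)*(-4))*(-4)) + 30)*(-5))*(376/31) = (223 + ((31 + ((-1 + 5)*(-4))*(-4)) + 30)*(-5))*(376/31) = (223 + ((31 + (4*(-4))*(-4)) + 30)*(-5))*(376/31) = (223 + ((31 - 16*(-4)) + 30)*(-5))*(376/31) = (223 + ((31 + 64) + 30)*(-5))*(376/31) = (223 + (95 + 30)*(-5))*(376/31) = (223 + 125*(-5))*(376/31) = (223 - 625)*(376/31) = -402*376/31 = -151152/31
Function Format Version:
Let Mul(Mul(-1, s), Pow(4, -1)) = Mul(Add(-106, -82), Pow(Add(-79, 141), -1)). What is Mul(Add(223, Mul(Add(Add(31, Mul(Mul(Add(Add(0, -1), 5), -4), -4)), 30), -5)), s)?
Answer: Rational(-151152, 31) ≈ -4875.9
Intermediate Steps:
s = Rational(376, 31) (s = Mul(-4, Mul(Add(-106, -82), Pow(Add(-79, 141), -1))) = Mul(-4, Mul(-188, Pow(62, -1))) = Mul(-4, Mul(-188, Rational(1, 62))) = Mul(-4, Rational(-94, 31)) = Rational(376, 31) ≈ 12.129)
Mul(Add(223, Mul(Add(Add(31, Mul(Mul(Add(Add(0, -1), 5), -4), -4)), 30), -5)), s) = Mul(Add(223, Mul(Add(Add(31, Mul(Mul(Add(Add(0, -1), 5), -4), -4)), 30), -5)), Rational(376, 31)) = Mul(Add(223, Mul(Add(Add(31, Mul(Mul(Add(-1, 5), -4), -4)), 30), -5)), Rational(376, 31)) = Mul(Add(223, Mul(Add(Add(31, Mul(Mul(4, -4), -4)), 30), -5)), Rational(376, 31)) = Mul(Add(223, Mul(Add(Add(31, Mul(-16, -4)), 30), -5)), Rational(376, 31)) = Mul(Add(223, Mul(Add(Add(31, 64), 30), -5)), Rational(376, 31)) = Mul(Add(223, Mul(Add(95, 30), -5)), Rational(376, 31)) = Mul(Add(223, Mul(125, -5)), Rational(376, 31)) = Mul(Add(223, -625), Rational(376, 31)) = Mul(-402, Rational(376, 31)) = Rational(-151152, 31)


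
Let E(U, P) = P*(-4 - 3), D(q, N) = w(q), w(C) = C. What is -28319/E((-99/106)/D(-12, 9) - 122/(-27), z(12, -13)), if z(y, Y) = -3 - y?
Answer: -28319/105 ≈ -269.70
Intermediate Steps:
D(q, N) = q
E(U, P) = -7*P (E(U, P) = P*(-7) = -7*P)
-28319/E((-99/106)/D(-12, 9) - 122/(-27), z(12, -13)) = -28319*(-1/(7*(-3 - 1*12))) = -28319*(-1/(7*(-3 - 12))) = -28319/((-7*(-15))) = -28319/105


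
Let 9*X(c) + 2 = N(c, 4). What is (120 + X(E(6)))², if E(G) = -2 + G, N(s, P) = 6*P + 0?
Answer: 1214404/81 ≈ 14993.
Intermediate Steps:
N(s, P) = 6*P
X(c) = 22/9 (X(c) = -2/9 + (6*4)/9 = -2/9 + (⅑)*24 = -2/9 + 8/3 = 22/9)
(120 + X(E(6)))² = (120 + 22/9)² = (1102/9)² = 1214404/81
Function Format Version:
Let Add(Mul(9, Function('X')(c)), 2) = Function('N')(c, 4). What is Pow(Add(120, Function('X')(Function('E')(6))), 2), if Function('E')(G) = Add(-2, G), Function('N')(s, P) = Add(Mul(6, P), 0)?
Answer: Rational(1214404, 81) ≈ 14993.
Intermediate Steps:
Function('N')(s, P) = Mul(6, P)
Function('X')(c) = Rational(22, 9) (Function('X')(c) = Add(Rational(-2, 9), Mul(Rational(1, 9), Mul(6, 4))) = Add(Rational(-2, 9), Mul(Rational(1, 9), 24)) = Add(Rational(-2, 9), Rational(8, 3)) = Rational(22, 9))
Pow(Add(120, Function('X')(Function('E')(6))), 2) = Pow(Add(120, Rational(22, 9)), 2) = Pow(Rational(1102, 9), 2) = Rational(1214404, 81)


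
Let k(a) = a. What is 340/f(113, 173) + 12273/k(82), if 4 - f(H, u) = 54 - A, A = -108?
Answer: 955627/6478 ≈ 147.52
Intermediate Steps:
f(H, u) = -158 (f(H, u) = 4 - (54 - 1*(-108)) = 4 - (54 + 108) = 4 - 1*162 = 4 - 162 = -158)
340/f(113, 173) + 12273/k(82) = 340/(-158) + 12273/82 = 340*(-1/158) + 12273*(1/82) = -170/79 + 12273/82 = 955627/6478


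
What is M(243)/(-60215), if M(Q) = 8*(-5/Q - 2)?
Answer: 3928/14632245 ≈ 0.00026845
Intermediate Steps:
M(Q) = -16 - 40/Q (M(Q) = 8*(-2 - 5/Q) = -16 - 40/Q)
M(243)/(-60215) = (-16 - 40/243)/(-60215) = (-16 - 40*1/243)*(-1/60215) = (-16 - 40/243)*(-1/60215) = -3928/243*(-1/60215) = 3928/14632245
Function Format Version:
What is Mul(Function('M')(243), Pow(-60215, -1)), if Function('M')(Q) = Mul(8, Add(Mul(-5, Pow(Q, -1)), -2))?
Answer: Rational(3928, 14632245) ≈ 0.00026845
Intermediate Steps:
Function('M')(Q) = Add(-16, Mul(-40, Pow(Q, -1))) (Function('M')(Q) = Mul(8, Add(-2, Mul(-5, Pow(Q, -1)))) = Add(-16, Mul(-40, Pow(Q, -1))))
Mul(Function('M')(243), Pow(-60215, -1)) = Mul(Add(-16, Mul(-40, Pow(243, -1))), Pow(-60215, -1)) = Mul(Add(-16, Mul(-40, Rational(1, 243))), Rational(-1, 60215)) = Mul(Add(-16, Rational(-40, 243)), Rational(-1, 60215)) = Mul(Rational(-3928, 243), Rational(-1, 60215)) = Rational(3928, 14632245)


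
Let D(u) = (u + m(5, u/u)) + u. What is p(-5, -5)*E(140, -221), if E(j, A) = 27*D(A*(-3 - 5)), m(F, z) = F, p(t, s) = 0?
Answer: 0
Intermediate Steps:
D(u) = 5 + 2*u (D(u) = (u + 5) + u = (5 + u) + u = 5 + 2*u)
E(j, A) = 135 - 432*A (E(j, A) = 27*(5 + 2*(A*(-3 - 5))) = 27*(5 + 2*(A*(-8))) = 27*(5 + 2*(-8*A)) = 27*(5 - 16*A) = 135 - 432*A)
p(-5, -5)*E(140, -221) = 0*(135 - 432*(-221)) = 0*(135 + 95472) = 0*95607 = 0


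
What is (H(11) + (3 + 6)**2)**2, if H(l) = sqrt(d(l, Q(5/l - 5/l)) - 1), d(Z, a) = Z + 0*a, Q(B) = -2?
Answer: (81 + sqrt(10))**2 ≈ 7083.3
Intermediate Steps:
d(Z, a) = Z (d(Z, a) = Z + 0 = Z)
H(l) = sqrt(-1 + l) (H(l) = sqrt(l - 1) = sqrt(-1 + l))
(H(11) + (3 + 6)**2)**2 = (sqrt(-1 + 11) + (3 + 6)**2)**2 = (sqrt(10) + 9**2)**2 = (sqrt(10) + 81)**2 = (81 + sqrt(10))**2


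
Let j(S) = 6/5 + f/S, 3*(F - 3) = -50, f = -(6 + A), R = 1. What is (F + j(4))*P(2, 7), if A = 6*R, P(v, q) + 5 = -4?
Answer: 696/5 ≈ 139.20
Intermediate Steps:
P(v, q) = -9 (P(v, q) = -5 - 4 = -9)
A = 6 (A = 6*1 = 6)
f = -12 (f = -(6 + 6) = -1*12 = -12)
F = -41/3 (F = 3 + (⅓)*(-50) = 3 - 50/3 = -41/3 ≈ -13.667)
j(S) = 6/5 - 12/S
(F + j(4))*P(2, 7) = (-41/3 + (6/5 - 12/4))*(-9) = (-41/3 + (6/5 - 12*¼))*(-9) = (-41/3 + (6/5 - 3))*(-9) = (-41/3 - 9/5)*(-9) = -232/15*(-9) = 696/5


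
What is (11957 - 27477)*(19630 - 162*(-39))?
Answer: -402712960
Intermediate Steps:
(11957 - 27477)*(19630 - 162*(-39)) = -15520*(19630 + 6318) = -15520*25948 = -402712960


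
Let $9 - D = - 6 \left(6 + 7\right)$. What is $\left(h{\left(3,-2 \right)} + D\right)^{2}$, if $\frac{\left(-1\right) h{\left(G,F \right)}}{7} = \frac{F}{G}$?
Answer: $\frac{75625}{9} \approx 8402.8$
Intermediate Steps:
$D = 87$ ($D = 9 - - 6 \left(6 + 7\right) = 9 - \left(-6\right) 13 = 9 - -78 = 9 + 78 = 87$)
$h{\left(G,F \right)} = - \frac{7 F}{G}$ ($h{\left(G,F \right)} = - 7 \frac{F}{G} = - \frac{7 F}{G}$)
$\left(h{\left(3,-2 \right)} + D\right)^{2} = \left(\left(-7\right) \left(-2\right) \frac{1}{3} + 87\right)^{2} = \left(\frac{14}{3} + 87\right)^{2} = \left(\frac{275}{3}\right)^{2} = \frac{75625}{9}$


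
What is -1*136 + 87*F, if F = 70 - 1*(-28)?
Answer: 8390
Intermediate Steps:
F = 98 (F = 70 + 28 = 98)
-1*136 + 87*F = -1*136 + 87*98 = -136 + 8526 = 8390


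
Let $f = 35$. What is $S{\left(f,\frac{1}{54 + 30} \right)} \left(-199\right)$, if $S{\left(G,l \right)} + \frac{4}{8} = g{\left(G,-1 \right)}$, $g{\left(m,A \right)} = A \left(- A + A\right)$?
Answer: $\frac{199}{2} \approx 99.5$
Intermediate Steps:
$g{\left(m,A \right)} = 0$ ($g{\left(m,A \right)} = A 0 = 0$)
$S{\left(G,l \right)} = - \frac{1}{2}$ ($S{\left(G,l \right)} = - \frac{1}{2} + 0 = - \frac{1}{2}$)
$S{\left(f,\frac{1}{54 + 30} \right)} \left(-199\right) = \left(- \frac{1}{2}\right) \left(-199\right) = \frac{199}{2}$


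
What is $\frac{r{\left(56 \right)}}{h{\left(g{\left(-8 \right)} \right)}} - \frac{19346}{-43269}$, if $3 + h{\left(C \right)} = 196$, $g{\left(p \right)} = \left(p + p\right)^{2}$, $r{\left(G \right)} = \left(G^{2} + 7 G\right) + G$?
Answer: $\frac{158809874}{8350917} \approx 19.017$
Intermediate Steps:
$r{\left(G \right)} = G^{2} + 8 G$
$g{\left(p \right)} = 4 p^{2}$ ($g{\left(p \right)} = \left(2 p\right)^{2} = 4 p^{2}$)
$h{\left(C \right)} = 193$ ($h{\left(C \right)} = -3 + 196 = 193$)
$\frac{r{\left(56 \right)}}{h{\left(g{\left(-8 \right)} \right)}} - \frac{19346}{-43269} = \frac{56 \left(8 + 56\right)}{193} - \frac{19346}{-43269} = 56 \cdot 64 \cdot \frac{1}{193} - - \frac{19346}{43269} = 3584 \cdot \frac{1}{193} + \frac{19346}{43269} = \frac{3584}{193} + \frac{19346}{43269} = \frac{158809874}{8350917}$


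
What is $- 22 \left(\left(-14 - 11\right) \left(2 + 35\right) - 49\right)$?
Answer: $21428$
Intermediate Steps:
$- 22 \left(\left(-14 - 11\right) \left(2 + 35\right) - 49\right) = - 22 \left(\left(-25\right) 37 - 49\right) = - 22 \left(-925 - 49\right) = \left(-22\right) \left(-974\right) = 21428$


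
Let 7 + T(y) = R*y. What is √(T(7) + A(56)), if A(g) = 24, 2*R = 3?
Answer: √110/2 ≈ 5.2440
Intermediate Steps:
R = 3/2 (R = (½)*3 = 3/2 ≈ 1.5000)
T(y) = -7 + 3*y/2
√(T(7) + A(56)) = √((-7 + (3/2)*7) + 24) = √((-7 + 21/2) + 24) = √(7/2 + 24) = √(55/2) = √110/2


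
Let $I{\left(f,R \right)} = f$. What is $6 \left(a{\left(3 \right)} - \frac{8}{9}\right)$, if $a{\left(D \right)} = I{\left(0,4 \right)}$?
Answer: $- \frac{16}{3} \approx -5.3333$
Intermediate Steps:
$a{\left(D \right)} = 0$
$6 \left(a{\left(3 \right)} - \frac{8}{9}\right) = 6 \left(0 - \frac{8}{9}\right) = 6 \left(- \frac{8}{9}\right) = - \frac{16}{3}$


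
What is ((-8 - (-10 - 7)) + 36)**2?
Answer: 2025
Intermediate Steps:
((-8 - (-10 - 7)) + 36)**2 = ((-8 - 1*(-17)) + 36)**2 = ((-8 + 17) + 36)**2 = (9 + 36)**2 = 45**2 = 2025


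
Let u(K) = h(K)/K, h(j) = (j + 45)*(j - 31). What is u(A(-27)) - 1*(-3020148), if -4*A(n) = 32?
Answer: 24162627/8 ≈ 3.0203e+6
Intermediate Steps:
h(j) = (-31 + j)*(45 + j) (h(j) = (45 + j)*(-31 + j) = (-31 + j)*(45 + j))
A(n) = -8 (A(n) = -1/4*32 = -8)
u(K) = (-1395 + K**2 + 14*K)/K
u(A(-27)) - 1*(-3020148) = (14 - 8 - 1395/(-8)) - 1*(-3020148) = (14 - 8 - 1395*(-1/8)) + 3020148 = (14 - 8 + 1395/8) + 3020148 = 1443/8 + 3020148 = 24162627/8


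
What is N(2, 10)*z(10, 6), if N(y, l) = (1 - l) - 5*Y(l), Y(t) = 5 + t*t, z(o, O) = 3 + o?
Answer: -6942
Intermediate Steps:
Y(t) = 5 + t**2
N(y, l) = -24 - l - 5*l**2 (N(y, l) = (1 - l) - 5*(5 + l**2) = (1 - l) + (-25 - 5*l**2) = -24 - l - 5*l**2)
N(2, 10)*z(10, 6) = (-24 - 1*10 - 5*10**2)*(3 + 10) = (-24 - 10 - 5*100)*13 = (-24 - 10 - 500)*13 = -534*13 = -6942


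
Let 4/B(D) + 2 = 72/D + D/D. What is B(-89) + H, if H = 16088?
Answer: 2589812/161 ≈ 16086.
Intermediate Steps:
B(D) = 4/(-1 + 72/D) (B(D) = 4/(-2 + (72/D + D/D)) = 4/(-2 + (72/D + 1)) = 4/(-2 + (1 + 72/D)) = 4/(-1 + 72/D))
B(-89) + H = -4*(-89)/(-72 - 89) + 16088 = -4*(-89)/(-161) + 16088 = -4*(-89)*(-1/161) + 16088 = -356/161 + 16088 = 2589812/161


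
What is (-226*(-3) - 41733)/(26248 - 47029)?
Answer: 13685/6927 ≈ 1.9756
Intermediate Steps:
(-226*(-3) - 41733)/(26248 - 47029) = (678 - 41733)/(-20781) = -41055*(-1/20781) = 13685/6927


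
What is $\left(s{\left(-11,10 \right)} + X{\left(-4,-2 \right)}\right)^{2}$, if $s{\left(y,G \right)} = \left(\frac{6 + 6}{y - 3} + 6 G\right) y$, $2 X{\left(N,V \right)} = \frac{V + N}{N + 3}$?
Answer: $\frac{20548089}{49} \approx 4.1935 \cdot 10^{5}$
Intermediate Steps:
$X{\left(N,V \right)} = \frac{N + V}{2 \left(3 + N\right)}$ ($X{\left(N,V \right)} = \frac{\left(V + N\right) \frac{1}{N + 3}}{2} = \frac{\left(N + V\right) \frac{1}{3 + N}}{2} = \frac{\frac{1}{3 + N} \left(N + V\right)}{2} = \frac{N + V}{2 \left(3 + N\right)}$)
$s{\left(y,G \right)} = y \left(6 G + \frac{12}{-3 + y}\right)$ ($s{\left(y,G \right)} = \left(\frac{12}{-3 + y} + 6 G\right) y = \left(6 G + \frac{12}{-3 + y}\right) y = y \left(6 G + \frac{12}{-3 + y}\right)$)
$\left(s{\left(-11,10 \right)} + X{\left(-4,-2 \right)}\right)^{2} = \left(6 \left(-11\right) \frac{1}{-3 - 11} \left(2 - 30 + 10 \left(-11\right)\right) + \frac{-4 - 2}{2 \left(3 - 4\right)}\right)^{2} = \left(6 \left(-11\right) \frac{1}{-14} \left(2 - 30 - 110\right) + \frac{1}{2} \frac{1}{-1} \left(-6\right)\right)^{2} = \left(6 \left(-11\right) \left(- \frac{1}{14}\right) \left(-138\right) + \frac{1}{2} \left(-1\right) \left(-6\right)\right)^{2} = \left(- \frac{4554}{7} + 3\right)^{2} = \left(- \frac{4533}{7}\right)^{2} = \frac{20548089}{49}$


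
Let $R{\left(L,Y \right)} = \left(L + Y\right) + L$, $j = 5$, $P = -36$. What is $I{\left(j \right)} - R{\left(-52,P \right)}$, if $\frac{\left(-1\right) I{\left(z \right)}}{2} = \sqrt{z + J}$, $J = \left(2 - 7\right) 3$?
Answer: $140 - 2 i \sqrt{10} \approx 140.0 - 6.3246 i$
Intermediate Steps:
$J = -15$ ($J = \left(-5\right) 3 = -15$)
$R{\left(L,Y \right)} = Y + 2 L$
$I{\left(z \right)} = - 2 \sqrt{-15 + z}$ ($I{\left(z \right)} = - 2 \sqrt{z - 15} = - 2 \sqrt{-15 + z}$)
$I{\left(j \right)} - R{\left(-52,P \right)} = - 2 \sqrt{-15 + 5} - \left(-36 + 2 \left(-52\right)\right) = - 2 \sqrt{-10} - \left(-36 - 104\right) = - 2 i \sqrt{10} - -140 = - 2 i \sqrt{10} + 140 = 140 - 2 i \sqrt{10}$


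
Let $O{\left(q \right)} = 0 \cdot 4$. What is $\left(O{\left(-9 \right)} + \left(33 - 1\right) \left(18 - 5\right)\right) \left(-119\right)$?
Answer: $-49504$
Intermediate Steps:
$O{\left(q \right)} = 0$
$\left(O{\left(-9 \right)} + \left(33 - 1\right) \left(18 - 5\right)\right) \left(-119\right) = \left(0 + \left(33 - 1\right) \left(18 - 5\right)\right) \left(-119\right) = \left(0 + 32 \cdot 13\right) \left(-119\right) = \left(0 + 416\right) \left(-119\right) = 416 \left(-119\right) = -49504$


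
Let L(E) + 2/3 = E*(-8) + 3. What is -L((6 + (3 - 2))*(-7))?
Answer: -1183/3 ≈ -394.33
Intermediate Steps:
L(E) = 7/3 - 8*E (L(E) = -2/3 + (E*(-8) + 3) = -2/3 + (-8*E + 3) = -2/3 + (3 - 8*E) = 7/3 - 8*E)
-L((6 + (3 - 2))*(-7)) = -(7/3 - 8*(6 + (3 - 2))*(-7)) = -(7/3 - 8*(6 + 1)*(-7)) = -(7/3 - 56*(-7)) = -(7/3 - 8*(-49)) = -(7/3 + 392) = -1*1183/3 = -1183/3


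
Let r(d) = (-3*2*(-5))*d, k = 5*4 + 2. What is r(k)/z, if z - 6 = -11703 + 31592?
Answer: 132/3979 ≈ 0.033174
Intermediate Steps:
k = 22 (k = 20 + 2 = 22)
r(d) = 30*d (r(d) = (-6*(-5))*d = 30*d)
z = 19895 (z = 6 + (-11703 + 31592) = 6 + 19889 = 19895)
r(k)/z = (30*22)/19895 = 660*(1/19895) = 132/3979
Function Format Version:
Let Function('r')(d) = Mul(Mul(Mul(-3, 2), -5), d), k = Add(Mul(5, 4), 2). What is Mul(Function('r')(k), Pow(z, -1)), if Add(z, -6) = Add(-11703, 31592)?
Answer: Rational(132, 3979) ≈ 0.033174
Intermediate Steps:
k = 22 (k = Add(20, 2) = 22)
Function('r')(d) = Mul(30, d) (Function('r')(d) = Mul(Mul(-6, -5), d) = Mul(30, d))
z = 19895 (z = Add(6, Add(-11703, 31592)) = Add(6, 19889) = 19895)
Mul(Function('r')(k), Pow(z, -1)) = Mul(Mul(30, 22), Pow(19895, -1)) = Mul(660, Rational(1, 19895)) = Rational(132, 3979)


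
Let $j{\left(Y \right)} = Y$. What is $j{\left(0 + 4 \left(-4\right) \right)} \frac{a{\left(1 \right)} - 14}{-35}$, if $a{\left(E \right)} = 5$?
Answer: $- \frac{144}{35} \approx -4.1143$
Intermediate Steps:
$j{\left(0 + 4 \left(-4\right) \right)} \frac{a{\left(1 \right)} - 14}{-35} = \left(0 + 4 \left(-4\right)\right) \frac{5 - 14}{-35} = \left(0 - 16\right) \left(5 - 14\right) \left(- \frac{1}{35}\right) = - 16 \left(\left(-9\right) \left(- \frac{1}{35}\right)\right) = \left(-16\right) \frac{9}{35} = - \frac{144}{35}$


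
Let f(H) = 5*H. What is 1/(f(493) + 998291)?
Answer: 1/1000756 ≈ 9.9924e-7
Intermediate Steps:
1/(f(493) + 998291) = 1/(5*493 + 998291) = 1/(2465 + 998291) = 1/1000756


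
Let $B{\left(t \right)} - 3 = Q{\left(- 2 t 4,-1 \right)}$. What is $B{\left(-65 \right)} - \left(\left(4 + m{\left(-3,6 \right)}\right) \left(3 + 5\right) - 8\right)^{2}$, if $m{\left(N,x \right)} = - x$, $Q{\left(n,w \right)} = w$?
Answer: $-574$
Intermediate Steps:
$B{\left(t \right)} = 2$ ($B{\left(t \right)} = 3 - 1 = 2$)
$B{\left(-65 \right)} - \left(\left(4 + m{\left(-3,6 \right)}\right) \left(3 + 5\right) - 8\right)^{2} = 2 - \left(\left(4 - 6\right) \left(3 + 5\right) - 8\right)^{2} = 2 - \left(\left(4 - 6\right) 8 - 8\right)^{2} = 2 - \left(\left(-2\right) 8 - 8\right)^{2} = 2 - \left(-16 - 8\right)^{2} = 2 - \left(-24\right)^{2} = 2 - 576 = -574$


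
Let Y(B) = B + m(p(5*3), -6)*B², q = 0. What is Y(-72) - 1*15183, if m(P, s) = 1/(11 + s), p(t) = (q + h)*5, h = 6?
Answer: -71091/5 ≈ -14218.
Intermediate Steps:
p(t) = 30 (p(t) = (0 + 6)*5 = 6*5 = 30)
Y(B) = B + B²/5 (Y(B) = B + B²/(11 - 6) = B + B²/5)
Y(-72) - 1*15183 = (⅕)*(-72)*(5 - 72) - 1*15183 = (⅕)*(-72)*(-67) - 15183 = 4824/5 - 15183 = -71091/5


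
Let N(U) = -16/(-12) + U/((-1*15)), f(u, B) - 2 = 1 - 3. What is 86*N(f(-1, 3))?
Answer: 344/3 ≈ 114.67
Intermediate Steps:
f(u, B) = 0 (f(u, B) = 2 + (1 - 3) = 2 - 2 = 0)
N(U) = 4/3 - U/15 (N(U) = -16*(-1/12) + U/(-15) = 4/3 + U*(-1/15) = 4/3 - U/15)
86*N(f(-1, 3)) = 86*(4/3 - 1/15*0) = 86*(4/3 + 0) = 86*(4/3) = 344/3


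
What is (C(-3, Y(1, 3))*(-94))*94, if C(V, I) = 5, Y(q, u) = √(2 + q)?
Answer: -44180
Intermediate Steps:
(C(-3, Y(1, 3))*(-94))*94 = (5*(-94))*94 = -470*94 = -44180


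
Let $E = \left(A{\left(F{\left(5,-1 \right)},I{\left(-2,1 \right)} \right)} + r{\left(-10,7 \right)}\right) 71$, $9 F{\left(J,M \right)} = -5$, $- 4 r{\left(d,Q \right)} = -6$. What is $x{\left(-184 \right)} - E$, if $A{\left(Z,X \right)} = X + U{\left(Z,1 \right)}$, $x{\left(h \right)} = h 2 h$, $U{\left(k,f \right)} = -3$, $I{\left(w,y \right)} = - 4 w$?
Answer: $\frac{134501}{2} \approx 67251.0$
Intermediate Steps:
$r{\left(d,Q \right)} = \frac{3}{2}$ ($r{\left(d,Q \right)} = \left(- \frac{1}{4}\right) \left(-6\right) = \frac{3}{2}$)
$x{\left(h \right)} = 2 h^{2}$ ($x{\left(h \right)} = 2 h h = 2 h^{2}$)
$F{\left(J,M \right)} = - \frac{5}{9}$ ($F{\left(J,M \right)} = \frac{1}{9} \left(-5\right) = - \frac{5}{9}$)
$A{\left(Z,X \right)} = -3 + X$ ($A{\left(Z,X \right)} = X - 3 = -3 + X$)
$E = \frac{923}{2}$ ($E = \left(\left(-3 - -8\right) + \frac{3}{2}\right) 71 = \left(\left(-3 + 8\right) + \frac{3}{2}\right) 71 = \left(5 + \frac{3}{2}\right) 71 = \frac{13}{2} \cdot 71 = \frac{923}{2} \approx 461.5$)
$x{\left(-184 \right)} - E = 2 \left(-184\right)^{2} - \frac{923}{2} = 2 \cdot 33856 - \frac{923}{2} = 67712 - \frac{923}{2} = \frac{134501}{2}$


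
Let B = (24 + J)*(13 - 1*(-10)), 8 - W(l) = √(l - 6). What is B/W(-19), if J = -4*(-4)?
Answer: 7360/89 + 4600*I/89 ≈ 82.697 + 51.685*I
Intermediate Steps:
J = 16
W(l) = 8 - √(-6 + l) (W(l) = 8 - √(l - 6) = 8 - √(-6 + l))
B = 920 (B = (24 + 16)*(13 - 1*(-10)) = 40*(13 + 10) = 40*23 = 920)
B/W(-19) = 920/(8 - √(-6 - 19)) = 920/(8 - √(-25)) = 920/(8 - 5*I) = 920*((8 + 5*I)/89) = 920*(8 + 5*I)/89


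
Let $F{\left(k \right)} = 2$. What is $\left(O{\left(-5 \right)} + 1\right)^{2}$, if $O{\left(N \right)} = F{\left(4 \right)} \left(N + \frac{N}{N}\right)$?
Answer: $49$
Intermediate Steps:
$O{\left(N \right)} = 2 + 2 N$ ($O{\left(N \right)} = 2 \left(N + \frac{N}{N}\right) = 2 \left(N + 1\right) = 2 \left(1 + N\right) = 2 + 2 N$)
$\left(O{\left(-5 \right)} + 1\right)^{2} = \left(\left(2 + 2 \left(-5\right)\right) + 1\right)^{2} = \left(\left(2 - 10\right) + 1\right)^{2} = \left(-8 + 1\right)^{2} = \left(-7\right)^{2} = 49$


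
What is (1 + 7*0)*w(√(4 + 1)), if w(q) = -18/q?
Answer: -18*√5/5 ≈ -8.0499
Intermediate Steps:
(1 + 7*0)*w(√(4 + 1)) = (1 + 7*0)*(-18/√(4 + 1)) = (1 + 0)*(-18*√5/5) = 1*(-18*√5/5) = -18*√5/5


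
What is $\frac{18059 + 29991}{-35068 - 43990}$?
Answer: $- \frac{24025}{39529} \approx -0.60778$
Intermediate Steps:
$\frac{18059 + 29991}{-35068 - 43990} = \frac{48050}{-79058} = 48050 \left(- \frac{1}{79058}\right) = - \frac{24025}{39529}$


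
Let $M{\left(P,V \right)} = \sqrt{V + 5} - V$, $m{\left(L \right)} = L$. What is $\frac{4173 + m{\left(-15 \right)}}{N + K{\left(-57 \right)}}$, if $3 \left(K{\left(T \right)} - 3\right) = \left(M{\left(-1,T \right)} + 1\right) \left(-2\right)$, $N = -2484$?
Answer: $- \frac{94290966}{57138689} + \frac{49896 i \sqrt{13}}{57138689} \approx -1.6502 + 0.0031485 i$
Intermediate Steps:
$M{\left(P,V \right)} = \sqrt{5 + V} - V$
$K{\left(T \right)} = \frac{7}{3} - \frac{2 \sqrt{5 + T}}{3} + \frac{2 T}{3}$ ($K{\left(T \right)} = 3 + \frac{\left(\left(\sqrt{5 + T} - T\right) + 1\right) \left(-2\right)}{3} = 3 + \frac{\left(1 + \sqrt{5 + T} - T\right) \left(-2\right)}{3} = 3 + \frac{-2 - 2 \sqrt{5 + T} + 2 T}{3} = 3 - \left(\frac{2}{3} - \frac{2 T}{3} + \frac{2 \sqrt{5 + T}}{3}\right) = \frac{7}{3} - \frac{2 \sqrt{5 + T}}{3} + \frac{2 T}{3}$)
$\frac{4173 + m{\left(-15 \right)}}{N + K{\left(-57 \right)}} = \frac{4173 - 15}{-2484 + \left(\frac{7}{3} - \frac{2 \sqrt{5 - 57}}{3} + \frac{2}{3} \left(-57\right)\right)} = \frac{4158}{-2484 - \left(\frac{107}{3} + \frac{4 i \sqrt{13}}{3}\right)} = \frac{4158}{- \frac{7559}{3} - \frac{4 i \sqrt{13}}{3}}$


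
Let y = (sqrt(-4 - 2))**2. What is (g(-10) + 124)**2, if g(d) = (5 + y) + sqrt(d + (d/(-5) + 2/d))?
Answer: (615 + I*sqrt(205))**2/25 ≈ 15121.0 + 704.44*I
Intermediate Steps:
y = -6 (y = (sqrt(-6))**2 = (I*sqrt(6))**2 = -6)
g(d) = -1 + sqrt(2/d + 4*d/5) (g(d) = (5 - 6) + sqrt(d + (d/(-5) + 2/d)) = -1 + sqrt(d + (d*(-1/5) + 2/d)) = -1 + sqrt(d + (-d/5 + 2/d)) = -1 + sqrt(d + (2/d - d/5)) = -1 + sqrt(2/d + 4*d/5))
(g(-10) + 124)**2 = ((-1 + sqrt(20*(-10) + 50/(-10))/5) + 124)**2 = ((-1 + sqrt(-200 + 50*(-1/10))/5) + 124)**2 = ((-1 + sqrt(-200 - 5)/5) + 124)**2 = ((-1 + sqrt(-205)/5) + 124)**2 = ((-1 + (I*sqrt(205))/5) + 124)**2 = ((-1 + I*sqrt(205)/5) + 124)**2 = (123 + I*sqrt(205)/5)**2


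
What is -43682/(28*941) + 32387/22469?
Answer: -64079091/296006606 ≈ -0.21648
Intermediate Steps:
-43682/(28*941) + 32387/22469 = -43682/26348 + 32387*(1/22469) = -43682*1/26348 + 32387/22469 = -21841/13174 + 32387/22469 = -64079091/296006606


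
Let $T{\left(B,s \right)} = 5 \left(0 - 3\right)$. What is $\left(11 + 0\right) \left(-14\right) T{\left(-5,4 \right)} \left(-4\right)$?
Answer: $-9240$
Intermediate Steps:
$T{\left(B,s \right)} = -15$ ($T{\left(B,s \right)} = 5 \left(-3\right) = -15$)
$\left(11 + 0\right) \left(-14\right) T{\left(-5,4 \right)} \left(-4\right) = \left(11 + 0\right) \left(-14\right) \left(\left(-15\right) \left(-4\right)\right) = 11 \left(-14\right) 60 = \left(-154\right) 60 = -9240$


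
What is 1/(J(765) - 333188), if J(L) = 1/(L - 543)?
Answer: -222/73967735 ≈ -3.0013e-6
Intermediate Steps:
J(L) = 1/(-543 + L)
1/(J(765) - 333188) = 1/(1/(-543 + 765) - 333188) = 1/(1/222 - 333188) = 1/(-73967735/222) = -222/73967735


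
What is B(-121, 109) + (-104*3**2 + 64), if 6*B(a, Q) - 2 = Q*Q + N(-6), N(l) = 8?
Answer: 6659/6 ≈ 1109.8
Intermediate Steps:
B(a, Q) = 5/3 + Q**2/6 (B(a, Q) = 1/3 + (Q*Q + 8)/6 = 1/3 + (Q**2 + 8)/6 = 1/3 + (8 + Q**2)/6 = 1/3 + (4/3 + Q**2/6) = 5/3 + Q**2/6)
B(-121, 109) + (-104*3**2 + 64) = (5/3 + (1/6)*109**2) + (-104*3**2 + 64) = (5/3 + (1/6)*11881) + (-104*9 + 64) = (5/3 + 11881/6) + (-936 + 64) = 11891/6 - 872 = 6659/6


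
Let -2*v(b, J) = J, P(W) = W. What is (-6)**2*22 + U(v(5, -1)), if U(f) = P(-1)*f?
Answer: 1583/2 ≈ 791.50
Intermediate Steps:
v(b, J) = -J/2
U(f) = -f
(-6)**2*22 + U(v(5, -1)) = (-6)**2*22 - (-1)*(-1)/2 = 36*22 - 1*1/2 = 792 - 1/2 = 1583/2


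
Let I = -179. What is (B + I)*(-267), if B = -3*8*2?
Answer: 60609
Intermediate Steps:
B = -48 (B = -24*2 = -48)
(B + I)*(-267) = (-48 - 179)*(-267) = -227*(-267) = 60609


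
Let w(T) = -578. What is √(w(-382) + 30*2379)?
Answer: 2*√17698 ≈ 266.07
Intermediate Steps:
√(w(-382) + 30*2379) = √(-578 + 30*2379) = √(-578 + 71370) = √70792 = 2*√17698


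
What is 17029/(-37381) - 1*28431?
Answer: -1062796240/37381 ≈ -28431.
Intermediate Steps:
17029/(-37381) - 1*28431 = 17029*(-1/37381) - 28431 = -17029/37381 - 28431 = -1062796240/37381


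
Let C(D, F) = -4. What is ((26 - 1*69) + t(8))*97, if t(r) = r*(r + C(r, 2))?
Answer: -1067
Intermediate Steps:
t(r) = r*(-4 + r) (t(r) = r*(r - 4) = r*(-4 + r))
((26 - 1*69) + t(8))*97 = ((26 - 1*69) + 8*(-4 + 8))*97 = ((26 - 69) + 8*4)*97 = (-43 + 32)*97 = -11*97 = -1067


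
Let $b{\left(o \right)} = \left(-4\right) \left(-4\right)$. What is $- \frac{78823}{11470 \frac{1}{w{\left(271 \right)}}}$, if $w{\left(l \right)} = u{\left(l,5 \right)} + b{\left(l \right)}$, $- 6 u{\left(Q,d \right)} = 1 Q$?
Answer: $\frac{2758805}{13764} \approx 200.44$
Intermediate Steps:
$u{\left(Q,d \right)} = - \frac{Q}{6}$ ($u{\left(Q,d \right)} = - \frac{1 Q}{6} = - \frac{Q}{6}$)
$b{\left(o \right)} = 16$
$w{\left(l \right)} = 16 - \frac{l}{6}$ ($w{\left(l \right)} = - \frac{l}{6} + 16 = 16 - \frac{l}{6}$)
$- \frac{78823}{11470 \frac{1}{w{\left(271 \right)}}} = - \frac{78823}{11470 \frac{1}{16 - \frac{271}{6}}} = - \frac{78823}{11470 \frac{1}{- \frac{175}{6}}} = - \frac{78823}{11470 \left(- \frac{6}{175}\right)} = - \frac{78823}{- \frac{13764}{35}} = \left(-78823\right) \left(- \frac{35}{13764}\right) = \frac{2758805}{13764}$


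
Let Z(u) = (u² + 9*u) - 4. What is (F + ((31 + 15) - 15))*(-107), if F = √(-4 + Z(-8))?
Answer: -3317 - 428*I ≈ -3317.0 - 428.0*I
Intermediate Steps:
Z(u) = -4 + u² + 9*u
F = 4*I (F = √(-4 + (-4 + (-8)² + 9*(-8))) = √(-4 + (-4 + 64 - 72)) = √(-4 - 12) = √(-16) = 4*I ≈ 4.0*I)
(F + ((31 + 15) - 15))*(-107) = (4*I + ((31 + 15) - 15))*(-107) = (4*I + (46 - 15))*(-107) = (4*I + 31)*(-107) = (31 + 4*I)*(-107) = -3317 - 428*I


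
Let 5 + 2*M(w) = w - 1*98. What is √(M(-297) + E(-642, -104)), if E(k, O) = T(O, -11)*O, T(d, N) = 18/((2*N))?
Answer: 4*I*√869/11 ≈ 10.72*I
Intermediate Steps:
M(w) = -103/2 + w/2 (M(w) = -5/2 + (w - 1*98)/2 = -5/2 + (w - 98)/2 = -5/2 + (-98 + w)/2 = -5/2 + (-49 + w/2) = -103/2 + w/2)
T(d, N) = 9/N (T(d, N) = 18*(1/(2*N)) = 9/N)
E(k, O) = -9*O/11 (E(k, O) = (9/(-11))*O = (9*(-1/11))*O = -9*O/11)
√(M(-297) + E(-642, -104)) = √((-103/2 + (½)*(-297)) - 9/11*(-104)) = √((-103/2 - 297/2) + 936/11) = √(-200 + 936/11) = √(-1264/11) = 4*I*√869/11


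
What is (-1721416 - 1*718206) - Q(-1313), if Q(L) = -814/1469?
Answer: -3583803904/1469 ≈ -2.4396e+6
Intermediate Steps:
Q(L) = -814/1469 (Q(L) = -814*1/1469 = -814/1469)
(-1721416 - 1*718206) - Q(-1313) = (-1721416 - 1*718206) - 1*(-814/1469) = (-1721416 - 718206) + 814/1469 = -2439622 + 814/1469 = -3583803904/1469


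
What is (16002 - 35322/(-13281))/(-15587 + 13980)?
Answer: -70852628/7114189 ≈ -9.9593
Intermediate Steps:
(16002 - 35322/(-13281))/(-15587 + 13980) = (16002 - 35322*(-1/13281))/(-1607) = (16002 + 11774/4427)*(-1/1607) = (70852628/4427)*(-1/1607) = -70852628/7114189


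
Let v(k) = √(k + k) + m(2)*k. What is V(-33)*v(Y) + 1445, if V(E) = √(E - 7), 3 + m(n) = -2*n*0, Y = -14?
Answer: 1445 - 4*√70 + 84*I*√10 ≈ 1411.5 + 265.63*I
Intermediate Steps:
m(n) = -3 (m(n) = -3 - 2*n*0 = -3 + 0 = -3)
V(E) = √(-7 + E)
v(k) = -3*k + √2*√k (v(k) = √(k + k) - 3*k = √(2*k) - 3*k = √2*√k - 3*k = -3*k + √2*√k)
V(-33)*v(Y) + 1445 = √(-7 - 33)*(-3*(-14) + √2*√(-14)) + 1445 = √(-40)*(42 + √2*(I*√14)) + 1445 = (2*I*√10)*(42 + 2*I*√7) + 1445 = 2*I*√10*(42 + 2*I*√7) + 1445 = 1445 + 2*I*√10*(42 + 2*I*√7)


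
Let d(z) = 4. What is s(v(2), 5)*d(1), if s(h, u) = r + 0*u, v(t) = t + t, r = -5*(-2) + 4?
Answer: 56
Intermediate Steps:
r = 14 (r = 10 + 4 = 14)
v(t) = 2*t
s(h, u) = 14 (s(h, u) = 14 + 0*u = 14 + 0 = 14)
s(v(2), 5)*d(1) = 14*4 = 56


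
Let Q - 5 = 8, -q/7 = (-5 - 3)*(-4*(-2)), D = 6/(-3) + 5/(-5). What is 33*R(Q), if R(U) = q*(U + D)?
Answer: 147840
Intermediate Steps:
D = -3 (D = 6*(-⅓) + 5*(-⅕) = -2 - 1 = -3)
q = 448 (q = -7*(-5 - 3)*(-4*(-2)) = -(-56)*8 = -7*(-64) = 448)
Q = 13 (Q = 5 + 8 = 13)
R(U) = -1344 + 448*U (R(U) = 448*(U - 3) = 448*(-3 + U) = -1344 + 448*U)
33*R(Q) = 33*(-1344 + 448*13) = 33*(-1344 + 5824) = 33*4480 = 147840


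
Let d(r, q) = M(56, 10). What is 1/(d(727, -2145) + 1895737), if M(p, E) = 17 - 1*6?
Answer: 1/1895748 ≈ 5.2750e-7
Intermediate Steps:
M(p, E) = 11 (M(p, E) = 17 - 6 = 11)
d(r, q) = 11
1/(d(727, -2145) + 1895737) = 1/(11 + 1895737) = 1/1895748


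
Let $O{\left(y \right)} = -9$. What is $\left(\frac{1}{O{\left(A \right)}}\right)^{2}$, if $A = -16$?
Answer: $\frac{1}{81} \approx 0.012346$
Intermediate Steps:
$\left(\frac{1}{O{\left(A \right)}}\right)^{2} = \left(\frac{1}{-9}\right)^{2} = \left(- \frac{1}{9}\right)^{2} = \frac{1}{81}$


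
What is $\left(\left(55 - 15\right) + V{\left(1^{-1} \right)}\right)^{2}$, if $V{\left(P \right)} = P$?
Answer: $1681$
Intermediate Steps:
$\left(\left(55 - 15\right) + V{\left(1^{-1} \right)}\right)^{2} = \left(\left(55 - 15\right) + 1^{-1}\right)^{2} = \left(40 + 1\right)^{2} = 41^{2} = 1681$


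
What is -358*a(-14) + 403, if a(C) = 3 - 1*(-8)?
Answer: -3535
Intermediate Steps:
a(C) = 11 (a(C) = 3 + 8 = 11)
-358*a(-14) + 403 = -358*11 + 403 = -3938 + 403 = -3535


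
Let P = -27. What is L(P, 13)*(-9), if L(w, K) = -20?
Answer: 180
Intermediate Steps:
L(P, 13)*(-9) = -20*(-9) = 180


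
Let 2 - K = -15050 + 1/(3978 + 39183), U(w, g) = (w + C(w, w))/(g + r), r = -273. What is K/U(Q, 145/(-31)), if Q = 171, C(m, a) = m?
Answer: -2796133932784/228796461 ≈ -12221.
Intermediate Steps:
U(w, g) = 2*w/(-273 + g) (U(w, g) = (w + w)/(g - 273) = (2*w)/(-273 + g) = 2*w/(-273 + g))
K = 649659371/43161 (K = 2 - (-15050 + 1/(3978 + 39183)) = 2 - (-15050 + 1/43161) = 2 - 1*(-649573049/43161) = 2 + 649573049/43161 = 649659371/43161 ≈ 15052.)
K/U(Q, 145/(-31)) = 649659371/(43161*((2*171/(-273 + 145/(-31))))) = 649659371/(43161*((2*171/(-273 + 145*(-1/31))))) = 649659371/(43161*((2*171/(-273 - 145/31)))) = 649659371/(43161*((2*171/(-8608/31)))) = 649659371/(43161*((2*171*(-31/8608)))) = 649659371/(43161*(-5301/4304)) = (649659371/43161)*(-4304/5301) = -2796133932784/228796461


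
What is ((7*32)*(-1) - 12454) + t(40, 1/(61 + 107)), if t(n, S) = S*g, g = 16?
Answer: -266236/21 ≈ -12678.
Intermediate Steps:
t(n, S) = 16*S (t(n, S) = S*16 = 16*S)
((7*32)*(-1) - 12454) + t(40, 1/(61 + 107)) = ((7*32)*(-1) - 12454) + 16/(61 + 107) = (224*(-1) - 12454) + 16/168 = (-224 - 12454) + 16*(1/168) = -12678 + 2/21 = -266236/21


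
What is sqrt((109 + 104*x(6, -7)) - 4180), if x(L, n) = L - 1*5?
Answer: I*sqrt(3967) ≈ 62.984*I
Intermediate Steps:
x(L, n) = -5 + L (x(L, n) = L - 5 = -5 + L)
sqrt((109 + 104*x(6, -7)) - 4180) = sqrt((109 + 104*(-5 + 6)) - 4180) = sqrt((109 + 104*1) - 4180) = sqrt((109 + 104) - 4180) = sqrt(213 - 4180) = sqrt(-3967) = I*sqrt(3967)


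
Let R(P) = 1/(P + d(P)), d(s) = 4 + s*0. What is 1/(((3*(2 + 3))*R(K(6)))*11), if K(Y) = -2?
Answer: 2/165 ≈ 0.012121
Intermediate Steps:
d(s) = 4 (d(s) = 4 + 0 = 4)
R(P) = 1/(4 + P) (R(P) = 1/(P + 4) = 1/(4 + P))
1/(((3*(2 + 3))*R(K(6)))*11) = 1/(((3*(2 + 3))/(4 - 2))*11) = 1/(((3*5)/2)*11) = 1/((15*(1/2))*11) = 1/((15/2)*11) = 1/(165/2) = 2/165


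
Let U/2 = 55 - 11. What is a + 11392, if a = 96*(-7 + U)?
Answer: 19168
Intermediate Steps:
U = 88 (U = 2*(55 - 11) = 2*44 = 88)
a = 7776 (a = 96*(-7 + 88) = 96*81 = 7776)
a + 11392 = 7776 + 11392 = 19168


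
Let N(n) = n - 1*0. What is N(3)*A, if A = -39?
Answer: -117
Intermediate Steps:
N(n) = n (N(n) = n + 0 = n)
N(3)*A = 3*(-39) = -117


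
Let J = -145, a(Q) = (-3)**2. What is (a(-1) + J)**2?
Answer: 18496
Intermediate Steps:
a(Q) = 9
(a(-1) + J)**2 = (9 - 145)**2 = (-136)**2 = 18496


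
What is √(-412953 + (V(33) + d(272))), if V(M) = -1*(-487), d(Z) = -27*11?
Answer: I*√412763 ≈ 642.47*I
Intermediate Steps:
d(Z) = -297
V(M) = 487
√(-412953 + (V(33) + d(272))) = √(-412953 + (487 - 297)) = √(-412953 + 190) = √(-412763) = I*√412763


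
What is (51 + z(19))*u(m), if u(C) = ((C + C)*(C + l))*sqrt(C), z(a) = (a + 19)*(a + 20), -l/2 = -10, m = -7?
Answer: -279006*I*sqrt(7) ≈ -7.3818e+5*I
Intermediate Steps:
l = 20 (l = -2*(-10) = 20)
z(a) = (19 + a)*(20 + a)
u(C) = 2*C**(3/2)*(20 + C) (u(C) = ((C + C)*(C + 20))*sqrt(C) = ((2*C)*(20 + C))*sqrt(C) = (2*C*(20 + C))*sqrt(C) = 2*C**(3/2)*(20 + C))
(51 + z(19))*u(m) = (51 + (380 + 19**2 + 39*19))*(2*(-7)**(3/2)*(20 - 7)) = (51 + (380 + 361 + 741))*(2*(-7*I*sqrt(7))*13) = (51 + 1482)*(-182*I*sqrt(7)) = 1533*(-182*I*sqrt(7)) = -279006*I*sqrt(7)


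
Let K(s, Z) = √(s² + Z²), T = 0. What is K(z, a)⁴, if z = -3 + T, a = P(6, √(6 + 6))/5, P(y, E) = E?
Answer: 56169/625 ≈ 89.870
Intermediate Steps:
a = 2*√3/5 (a = √(6 + 6)/5 = √12*(⅕) = (2*√3)*(⅕) = 2*√3/5 ≈ 0.69282)
z = -3 (z = -3 + 0 = -3)
K(s, Z) = √(Z² + s²)
K(z, a)⁴ = (√((2*√3/5)² + (-3)²))⁴ = (√(12/25 + 9))⁴ = (√(237/25))⁴ = (√237/5)⁴ = 56169/625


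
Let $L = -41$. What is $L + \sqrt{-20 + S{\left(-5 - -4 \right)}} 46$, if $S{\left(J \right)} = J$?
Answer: $-41 + 46 i \sqrt{21} \approx -41.0 + 210.8 i$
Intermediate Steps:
$L + \sqrt{-20 + S{\left(-5 - -4 \right)}} 46 = -41 + \sqrt{-20 - 1} \cdot 46 = -41 + \sqrt{-21} \cdot 46 = -41 + i \sqrt{21} \cdot 46 = -41 + 46 i \sqrt{21}$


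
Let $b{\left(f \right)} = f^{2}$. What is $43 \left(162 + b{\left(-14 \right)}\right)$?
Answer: $15394$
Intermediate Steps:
$43 \left(162 + b{\left(-14 \right)}\right) = 43 \left(162 + \left(-14\right)^{2}\right) = 43 \left(162 + 196\right) = 43 \cdot 358 = 15394$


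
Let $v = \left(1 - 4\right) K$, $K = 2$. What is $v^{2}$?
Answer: $36$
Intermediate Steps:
$v = -6$ ($v = \left(1 - 4\right) 2 = \left(-3\right) 2 = -6$)
$v^{2} = \left(-6\right)^{2} = 36$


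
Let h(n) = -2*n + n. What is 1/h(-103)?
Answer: 1/103 ≈ 0.0097087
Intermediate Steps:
h(n) = -n
1/h(-103) = 1/(-1*(-103)) = 1/103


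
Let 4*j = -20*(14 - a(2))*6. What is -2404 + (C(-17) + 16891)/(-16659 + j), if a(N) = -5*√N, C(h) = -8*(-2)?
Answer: -233802907339/97215747 + 845350*√2/97215747 ≈ -2405.0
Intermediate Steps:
C(h) = 16
j = -420 - 150*√2 (j = (-20*(14 - (-5)*√2)*6)/4 = (-20*(14 + 5*√2)*6)/4 = ((-280 - 100*√2)*6)/4 = (-1680 - 600*√2)/4 = -420 - 150*√2 ≈ -632.13)
-2404 + (C(-17) + 16891)/(-16659 + j) = -2404 + (16 + 16891)/(-16659 + (-420 - 150*√2)) = -2404 + 16907/(-17079 - 150*√2)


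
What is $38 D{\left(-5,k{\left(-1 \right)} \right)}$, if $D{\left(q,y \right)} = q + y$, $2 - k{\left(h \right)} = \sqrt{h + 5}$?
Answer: $-190$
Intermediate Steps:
$k{\left(h \right)} = 2 - \sqrt{5 + h}$ ($k{\left(h \right)} = 2 - \sqrt{h + 5} = 2 - \sqrt{5 + h}$)
$38 D{\left(-5,k{\left(-1 \right)} \right)} = 38 \left(-5 + \left(2 - \sqrt{5 - 1}\right)\right) = 38 \left(-5 + \left(2 - \sqrt{4}\right)\right) = 38 \left(-5 + \left(2 - 2\right)\right) = 38 \left(-5 + 0\right) = 38 \left(-5\right) = -190$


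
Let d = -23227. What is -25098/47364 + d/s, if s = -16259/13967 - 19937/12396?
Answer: 31742963719774547/3789172439842 ≈ 8377.3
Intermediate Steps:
s = -480006643/173134932 (s = -16259*1/13967 - 19937*1/12396 = -16259/13967 - 19937/12396 = -480006643/173134932 ≈ -2.7724)
-25098/47364 + d/s = -25098/47364 - 23227/(-480006643/173134932) = -25098*1/47364 - 23227*(-173134932/480006643) = -4183/7894 + 4021405065564/480006643 = 31742963719774547/3789172439842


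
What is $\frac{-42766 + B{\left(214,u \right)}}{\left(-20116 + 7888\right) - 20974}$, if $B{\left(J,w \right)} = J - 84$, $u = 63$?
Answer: $\frac{21318}{16601} \approx 1.2841$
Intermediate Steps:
$B{\left(J,w \right)} = -84 + J$
$\frac{-42766 + B{\left(214,u \right)}}{\left(-20116 + 7888\right) - 20974} = \frac{-42766 + \left(-84 + 214\right)}{\left(-20116 + 7888\right) - 20974} = \frac{-42766 + 130}{-12228 - 20974} = - \frac{42636}{-33202} = \left(-42636\right) \left(- \frac{1}{33202}\right) = \frac{21318}{16601}$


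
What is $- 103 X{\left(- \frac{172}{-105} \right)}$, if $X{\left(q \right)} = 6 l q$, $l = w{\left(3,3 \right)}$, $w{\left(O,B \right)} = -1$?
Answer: $\frac{35432}{35} \approx 1012.3$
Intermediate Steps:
$l = -1$
$X{\left(q \right)} = - 6 q$ ($X{\left(q \right)} = 6 \left(-1\right) q = - 6 q$)
$- 103 X{\left(- \frac{172}{-105} \right)} = - 103 \left(- 6 \left(- \frac{172}{-105}\right)\right) = - 103 \left(- 6 \left(\left(-172\right) \left(- \frac{1}{105}\right)\right)\right) = - 103 \left(\left(-6\right) \frac{172}{105}\right) = \left(-103\right) \left(- \frac{344}{35}\right) = \frac{35432}{35}$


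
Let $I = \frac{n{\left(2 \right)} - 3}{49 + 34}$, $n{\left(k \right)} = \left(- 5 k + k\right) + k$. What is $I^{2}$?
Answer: $\frac{81}{6889} \approx 0.011758$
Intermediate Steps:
$n{\left(k \right)} = - 3 k$ ($n{\left(k \right)} = - 4 k + k = - 3 k$)
$I = - \frac{9}{83}$ ($I = \frac{\left(-3\right) 2 - 3}{49 + 34} = \frac{-6 - 3}{83} = \left(-9\right) \frac{1}{83} = - \frac{9}{83} \approx -0.10843$)
$I^{2} = \left(- \frac{9}{83}\right)^{2} = \frac{81}{6889}$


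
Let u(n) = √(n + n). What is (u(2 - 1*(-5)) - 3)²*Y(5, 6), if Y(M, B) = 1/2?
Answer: (3 - √14)²/2 ≈ 0.27503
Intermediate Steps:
Y(M, B) = ½
u(n) = √2*√n (u(n) = √(2*n) = √2*√n)
(u(2 - 1*(-5)) - 3)²*Y(5, 6) = (√2*√(2 - 1*(-5)) - 3)²*(½) = (√2*√(2 + 5) - 3)²*(½) = (√2*√7 - 3)²*(½) = (√14 - 3)²*(½) = (-3 + √14)²*(½) = (-3 + √14)²/2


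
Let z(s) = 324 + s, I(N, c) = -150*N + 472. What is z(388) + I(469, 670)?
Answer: -69166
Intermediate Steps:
I(N, c) = 472 - 150*N
z(388) + I(469, 670) = (324 + 388) + (472 - 150*469) = 712 + (472 - 70350) = 712 - 69878 = -69166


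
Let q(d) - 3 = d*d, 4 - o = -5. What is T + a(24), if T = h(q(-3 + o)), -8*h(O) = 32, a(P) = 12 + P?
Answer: 32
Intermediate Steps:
o = 9 (o = 4 - 1*(-5) = 4 + 5 = 9)
q(d) = 3 + d**2 (q(d) = 3 + d*d = 3 + d**2)
h(O) = -4 (h(O) = -1/8*32 = -4)
T = -4
T + a(24) = -4 + (12 + 24) = -4 + 36 = 32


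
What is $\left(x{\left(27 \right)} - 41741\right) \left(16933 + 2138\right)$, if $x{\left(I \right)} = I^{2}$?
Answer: $-782139852$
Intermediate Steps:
$\left(x{\left(27 \right)} - 41741\right) \left(16933 + 2138\right) = \left(27^{2} - 41741\right) \left(16933 + 2138\right) = \left(729 - 41741\right) 19071 = \left(-41012\right) 19071 = -782139852$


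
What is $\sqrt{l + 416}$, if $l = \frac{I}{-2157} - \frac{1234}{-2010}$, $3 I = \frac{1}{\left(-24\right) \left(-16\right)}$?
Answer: $\frac{\sqrt{501194349402521190}}{34684560} \approx 20.411$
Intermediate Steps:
$I = \frac{1}{1152}$ ($I = \frac{1}{3 \left(\left(-24\right) \left(-16\right)\right)} = \frac{1}{3 \cdot 384} = \frac{1}{3} \cdot \frac{1}{384} = \frac{1}{1152} \approx 0.00086806$)
$l = \frac{511053361}{832429440}$ ($l = \frac{1}{1152 \left(-2157\right)} - \frac{1234}{-2010} = \frac{1}{1152} \left(- \frac{1}{2157}\right) - - \frac{617}{1005} = - \frac{1}{2484864} + \frac{617}{1005} = \frac{511053361}{832429440} \approx 0.61393$)
$\sqrt{l + 416} = \sqrt{\frac{511053361}{832429440} + 416} = \sqrt{\frac{346801700401}{832429440}} = \frac{\sqrt{501194349402521190}}{34684560}$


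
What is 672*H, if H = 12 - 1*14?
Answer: -1344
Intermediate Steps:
H = -2 (H = 12 - 14 = -2)
672*H = 672*(-2) = -1344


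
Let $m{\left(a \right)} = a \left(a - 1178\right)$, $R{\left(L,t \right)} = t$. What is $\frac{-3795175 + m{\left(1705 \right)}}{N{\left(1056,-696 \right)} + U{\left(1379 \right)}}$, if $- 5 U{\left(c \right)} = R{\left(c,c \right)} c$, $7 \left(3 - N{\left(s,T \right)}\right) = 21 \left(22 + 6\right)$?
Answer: $\frac{7241600}{951023} \approx 7.6145$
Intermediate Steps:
$m{\left(a \right)} = a \left(-1178 + a\right)$
$N{\left(s,T \right)} = -81$ ($N{\left(s,T \right)} = 3 - \frac{21 \left(22 + 6\right)}{7} = 3 - \frac{21 \cdot 28}{7} = 3 - 84 = -81$)
$U{\left(c \right)} = - \frac{c^{2}}{5}$ ($U{\left(c \right)} = - \frac{c c}{5} = - \frac{c^{2}}{5}$)
$\frac{-3795175 + m{\left(1705 \right)}}{N{\left(1056,-696 \right)} + U{\left(1379 \right)}} = \frac{-3795175 + 1705 \left(-1178 + 1705\right)}{-81 - \frac{1379^{2}}{5}} = \frac{-3795175 + 1705 \cdot 527}{-81 - \frac{1901641}{5}} = \frac{-3795175 + 898535}{-81 - \frac{1901641}{5}} = - \frac{2896640}{- \frac{1902046}{5}} = \left(-2896640\right) \left(- \frac{5}{1902046}\right) = \frac{7241600}{951023}$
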